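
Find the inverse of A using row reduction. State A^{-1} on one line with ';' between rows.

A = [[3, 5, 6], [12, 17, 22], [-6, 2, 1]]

Gauss-Jordan on [A | I]:
R1 <- (1/3)*R1:  [   1  5/3    2  |  1/3    0    0 ]
R2 <- R2 - (12)*R1:  [  0  -3  -2  |  -4   1   0 ]
R3 <- R3 - (-6)*R1:  [  0  12  13  |   2   0   1 ]
R2 <- (1/-3)*R2:  [    0     1   2/3  |   4/3  -1/3     0 ]
R1 <- R1 - (5/3)*R2:  [     1      0    8/9  |  -17/9    5/9      0 ]
R3 <- R3 - (12)*R2:  [   0    0    5  |  -14    4    1 ]
R3 <- (1/5)*R3:  [     0      0      1  |  -14/5    4/5    1/5 ]
R1 <- R1 - (8/9)*R3:  [     1      0      0  |    3/5  -7/45  -8/45 ]
R2 <- R2 - (2/3)*R3:  [      0       1       0  |    16/5  -13/15   -2/15 ]
Right block of [I | A^{-1}] is the inverse:
[   3/5   -7/45  -8/45 ]
[  16/5  -13/15  -2/15 ]
[ -14/5     4/5    1/5 ]

inverse = [3/5 -7/45 -8/45; 16/5 -13/15 -2/15; -14/5 4/5 1/5]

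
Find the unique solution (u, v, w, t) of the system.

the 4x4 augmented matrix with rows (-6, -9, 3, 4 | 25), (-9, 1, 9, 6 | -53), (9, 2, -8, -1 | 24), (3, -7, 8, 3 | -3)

(0, -5, -4, -2)

Forward elimination on [A|b]:
R2 <- R2 - (3/2)*R1:  [      0    29/2     9/2       0  -181/2 ]
R3 <- R3 - (-3/2)*R1:  [     0  -23/2   -7/2      5  123/2 ]
R4 <- R4 - (-1/2)*R1:  [     0  -23/2   19/2      5   19/2 ]
R3 <- R3 - (-23/29)*R2:  [       0        0     2/29        5  -298/29 ]
R4 <- R4 - (-23/29)*R2:  [        0         0    379/29         5  -1806/29 ]
R4 <- R4 - (379/2)*R3:  [       0        0        0  -1885/2     1885 ]
Row echelon form:
[ -6    -9     3        4  |       25 ]
[  0  29/2   9/2        0  |   -181/2 ]
[  0     0  2/29        5  |  -298/29 ]
[  0     0     0  -1885/2  |     1885 ]
Back-substitution:
t = (1885) / (-1885/2) = -2
w = (-298/29 - (5)*(-2)) / (2/29) = -4
v = (-181/2 - (9/2)*(-4)) / (29/2) = -5
u = (25 - (-9)*(-5) - (3)*(-4) - (4)*(-2)) / -6 = 0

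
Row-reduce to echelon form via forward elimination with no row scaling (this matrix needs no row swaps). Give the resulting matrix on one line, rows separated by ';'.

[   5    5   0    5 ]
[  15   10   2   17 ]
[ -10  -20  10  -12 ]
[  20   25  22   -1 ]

Forward elimination:
R2 <- R2 - (3)*R1:  [  0  -5   2   2 ]
R3 <- R3 - (-2)*R1:  [   0  -10   10   -2 ]
R4 <- R4 - (4)*R1:  [   0    5   22  -21 ]
R3 <- R3 - (2)*R2:  [  0   0   6  -6 ]
R4 <- R4 - (-1)*R2:  [   0    0   24  -19 ]
R4 <- R4 - (4)*R3:  [ 0  0  0  5 ]
Row echelon form:
[ 5   5  0   5 ]
[ 0  -5  2   2 ]
[ 0   0  6  -6 ]
[ 0   0  0   5 ]

REF = [5 5 0 5; 0 -5 2 2; 0 0 6 -6; 0 0 0 5]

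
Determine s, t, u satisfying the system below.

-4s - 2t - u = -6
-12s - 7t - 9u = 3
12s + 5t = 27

(1, 3, -4)

Forward elimination on [A|b]:
R2 <- R2 - (3)*R1:  [  0  -1  -6  21 ]
R3 <- R3 - (-3)*R1:  [  0  -1  -3   9 ]
R3 <- R3 - (1)*R2:  [   0    0    3  -12 ]
Row echelon form:
[ -4  -2  -1  |   -6 ]
[  0  -1  -6  |   21 ]
[  0   0   3  |  -12 ]
Back-substitution:
u = (-12) / 3 = -4
t = (21 - (-6)*(-4)) / -1 = 3
s = (-6 - (-2)*(3) - (-1)*(-4)) / -4 = 1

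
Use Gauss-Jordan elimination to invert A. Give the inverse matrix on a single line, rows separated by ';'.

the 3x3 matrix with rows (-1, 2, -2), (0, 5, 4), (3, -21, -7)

Gauss-Jordan on [A | I]:
R1 <- (1/-1)*R1:  [  1  -2   2  |  -1   0   0 ]
R3 <- R3 - (3)*R1:  [   0  -15  -13  |    3    0    1 ]
R2 <- (1/5)*R2:  [   0    1  4/5  |    0  1/5    0 ]
R1 <- R1 - (-2)*R2:  [    1     0  18/5  |    -1   2/5     0 ]
R3 <- R3 - (-15)*R2:  [  0   0  -1  |   3   3   1 ]
R3 <- (1/-1)*R3:  [  0   0   1  |  -3  -3  -1 ]
R1 <- R1 - (18/5)*R3:  [    1     0     0  |  49/5  56/5  18/5 ]
R2 <- R2 - (4/5)*R3:  [    0     1     0  |  12/5  13/5   4/5 ]
Right block of [I | A^{-1}] is the inverse:
[ 49/5  56/5  18/5 ]
[ 12/5  13/5   4/5 ]
[   -3    -3    -1 ]

inverse = [49/5 56/5 18/5; 12/5 13/5 4/5; -3 -3 -1]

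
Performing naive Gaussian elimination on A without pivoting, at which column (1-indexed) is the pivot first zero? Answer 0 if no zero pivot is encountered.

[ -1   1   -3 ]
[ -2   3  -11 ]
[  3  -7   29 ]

first zero-pivot column = 3

Naive forward elimination:
R2 <- R2 - (2)*R1:  [  0   1  -5 ]
R3 <- R3 - (-3)*R1:  [  0  -4  20 ]
R3 <- R3 - (-4)*R2:  [ 0  0  0 ]
Matrix at this point:
[ -1  1  -3 ]
[  0  1  -5 ]
[  0  0   0 ]
Pivot entry (3,3) in the last row is zero and there are no rows below to swap with -> zero pivot in column 3 (A is singular).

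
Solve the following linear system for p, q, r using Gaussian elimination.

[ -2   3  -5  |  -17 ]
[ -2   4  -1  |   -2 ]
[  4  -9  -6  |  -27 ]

Forward elimination on [A|b]:
R2 <- R2 - (1)*R1:  [  0   1   4  15 ]
R3 <- R3 - (-2)*R1:  [   0   -3  -16  -61 ]
R3 <- R3 - (-3)*R2:  [   0    0   -4  -16 ]
Row echelon form:
[ -2  3  -5  |  -17 ]
[  0  1   4  |   15 ]
[  0  0  -4  |  -16 ]
Back-substitution:
r = (-16) / -4 = 4
q = (15 - (4)*(4)) / 1 = -1
p = (-17 - (3)*(-1) - (-5)*(4)) / -2 = -3

(-3, -1, 4)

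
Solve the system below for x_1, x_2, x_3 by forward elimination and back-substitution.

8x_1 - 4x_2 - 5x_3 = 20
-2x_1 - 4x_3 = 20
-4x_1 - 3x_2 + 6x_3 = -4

(-2, -4, -4)

Forward elimination on [A|b]:
R2 <- R2 - (-1/4)*R1:  [     0     -1  -21/4     25 ]
R3 <- R3 - (-1/2)*R1:  [   0   -5  7/2    6 ]
R3 <- R3 - (5)*R2:  [     0      0  119/4   -119 ]
Row echelon form:
[ 8  -4     -5  |    20 ]
[ 0  -1  -21/4  |    25 ]
[ 0   0  119/4  |  -119 ]
Back-substitution:
x_3 = (-119) / (119/4) = -4
x_2 = (25 - (-21/4)*(-4)) / -1 = -4
x_1 = (20 - (-4)*(-4) - (-5)*(-4)) / 8 = -2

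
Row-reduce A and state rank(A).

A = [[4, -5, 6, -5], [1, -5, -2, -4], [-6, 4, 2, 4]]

Row reduction:
R2 <- R2 - (1/4)*R1:  [     0  -15/4   -7/2  -11/4 ]
R3 <- R3 - (-3/2)*R1:  [    0  -7/2    11  -7/2 ]
R3 <- R3 - (14/15)*R2:  [      0       0  214/15  -14/15 ]
Row echelon form:
[ 4     -5       6      -5 ]
[ 0  -15/4    -7/2   -11/4 ]
[ 0      0  214/15  -14/15 ]
Nonzero rows / pivot columns: 3

rank(A) = 3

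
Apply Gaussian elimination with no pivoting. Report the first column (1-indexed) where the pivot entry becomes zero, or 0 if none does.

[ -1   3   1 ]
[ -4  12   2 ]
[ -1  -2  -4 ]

first zero-pivot column = 2

Naive forward elimination:
R2 <- R2 - (4)*R1:  [  0   0  -2 ]
R3 <- R3 - (1)*R1:  [  0  -5  -5 ]
Matrix at this point:
[ -1   3   1 ]
[  0   0  -2 ]
[  0  -5  -5 ]
Pivot entry (2,2) is zero but row 3 has -5 in column 2 -> naive elimination stops; a row interchange (e.g. R2 <-> R3) would be required here.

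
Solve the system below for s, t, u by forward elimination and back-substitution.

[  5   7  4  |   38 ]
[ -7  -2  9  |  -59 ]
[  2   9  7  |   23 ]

(5, 3, -2)

Forward elimination on [A|b]:
R2 <- R2 - (-7/5)*R1:  [     0   39/5   73/5  -29/5 ]
R3 <- R3 - (2/5)*R1:  [    0  31/5  27/5  39/5 ]
R3 <- R3 - (31/39)*R2:  [       0        0  -242/39   484/39 ]
Row echelon form:
[ 5     7        4  |      38 ]
[ 0  39/5     73/5  |   -29/5 ]
[ 0     0  -242/39  |  484/39 ]
Back-substitution:
u = (484/39) / (-242/39) = -2
t = (-29/5 - (73/5)*(-2)) / (39/5) = 3
s = (38 - (7)*(3) - (4)*(-2)) / 5 = 5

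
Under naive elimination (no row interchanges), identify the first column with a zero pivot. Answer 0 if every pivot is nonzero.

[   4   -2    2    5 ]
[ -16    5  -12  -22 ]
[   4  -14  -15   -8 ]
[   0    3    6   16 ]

first zero-pivot column = 0

Naive forward elimination:
R2 <- R2 - (-4)*R1:  [  0  -3  -4  -2 ]
R3 <- R3 - (1)*R1:  [   0  -12  -17  -13 ]
R3 <- R3 - (4)*R2:  [  0   0  -1  -5 ]
R4 <- R4 - (-1)*R2:  [  0   0   2  14 ]
R4 <- R4 - (-2)*R3:  [ 0  0  0  4 ]
All pivots nonzero; naive elimination completes without hitting a zero pivot.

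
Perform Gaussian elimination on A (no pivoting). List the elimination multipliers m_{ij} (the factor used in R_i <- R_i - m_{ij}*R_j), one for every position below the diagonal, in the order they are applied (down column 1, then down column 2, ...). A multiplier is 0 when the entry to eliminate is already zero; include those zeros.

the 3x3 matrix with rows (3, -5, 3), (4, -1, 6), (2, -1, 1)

Forward elimination:
R2 <- R2 - (4/3)*R1:  [    0  17/3     2 ]
R3 <- R3 - (2/3)*R1:  [   0  7/3   -1 ]
R3 <- R3 - (7/17)*R2:  [      0       0  -31/17 ]
Multipliers (in order of application): m_{21} = 4/3, m_{31} = 2/3, m_{32} = 7/17

multipliers: 4/3, 2/3, 7/17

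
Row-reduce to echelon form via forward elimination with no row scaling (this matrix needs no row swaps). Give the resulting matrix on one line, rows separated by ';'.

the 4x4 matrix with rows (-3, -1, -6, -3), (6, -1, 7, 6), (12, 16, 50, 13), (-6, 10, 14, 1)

Forward elimination:
R2 <- R2 - (-2)*R1:  [  0  -3  -5   0 ]
R3 <- R3 - (-4)*R1:  [  0  12  26   1 ]
R4 <- R4 - (2)*R1:  [  0  12  26   7 ]
R3 <- R3 - (-4)*R2:  [ 0  0  6  1 ]
R4 <- R4 - (-4)*R2:  [ 0  0  6  7 ]
R4 <- R4 - (1)*R3:  [ 0  0  0  6 ]
Row echelon form:
[ -3  -1  -6  -3 ]
[  0  -3  -5   0 ]
[  0   0   6   1 ]
[  0   0   0   6 ]

REF = [-3 -1 -6 -3; 0 -3 -5 0; 0 0 6 1; 0 0 0 6]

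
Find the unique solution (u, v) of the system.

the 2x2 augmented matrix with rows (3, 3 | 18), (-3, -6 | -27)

(3, 3)

Forward elimination on [A|b]:
R2 <- R2 - (-1)*R1:  [  0  -3  -9 ]
Row echelon form:
[ 3   3  |  18 ]
[ 0  -3  |  -9 ]
Back-substitution:
v = (-9) / -3 = 3
u = (18 - (3)*(3)) / 3 = 3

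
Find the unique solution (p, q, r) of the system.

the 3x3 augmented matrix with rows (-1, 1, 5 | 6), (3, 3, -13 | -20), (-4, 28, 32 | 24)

Forward elimination on [A|b]:
R2 <- R2 - (-3)*R1:  [  0   6   2  -2 ]
R3 <- R3 - (4)*R1:  [  0  24  12   0 ]
R3 <- R3 - (4)*R2:  [ 0  0  4  8 ]
Row echelon form:
[ -1  1  5  |   6 ]
[  0  6  2  |  -2 ]
[  0  0  4  |   8 ]
Back-substitution:
r = (8) / 4 = 2
q = (-2 - (2)*(2)) / 6 = -1
p = (6 - (1)*(-1) - (5)*(2)) / -1 = 3

(3, -1, 2)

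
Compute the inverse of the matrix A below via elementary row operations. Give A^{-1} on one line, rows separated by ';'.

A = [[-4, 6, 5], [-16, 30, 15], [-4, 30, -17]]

inverse = [-20 21/4 -5/4; -83/12 11/6 -5/12; -15/2 2 -1/2]

Gauss-Jordan on [A | I]:
R1 <- (1/-4)*R1:  [    1  -3/2  -5/4  |  -1/4     0     0 ]
R2 <- R2 - (-16)*R1:  [  0   6  -5  |  -4   1   0 ]
R3 <- R3 - (-4)*R1:  [   0   24  -22  |   -1    0    1 ]
R2 <- (1/6)*R2:  [    0     1  -5/6  |  -2/3   1/6     0 ]
R1 <- R1 - (-3/2)*R2:  [    1     0  -5/2  |  -5/4   1/4     0 ]
R3 <- R3 - (24)*R2:  [  0   0  -2  |  15  -4   1 ]
R3 <- (1/-2)*R3:  [     0      0      1  |  -15/2      2   -1/2 ]
R1 <- R1 - (-5/2)*R3:  [    1     0     0  |   -20  21/4  -5/4 ]
R2 <- R2 - (-5/6)*R3:  [      0       1       0  |  -83/12    11/6   -5/12 ]
Right block of [I | A^{-1}] is the inverse:
[    -20  21/4   -5/4 ]
[ -83/12  11/6  -5/12 ]
[  -15/2     2   -1/2 ]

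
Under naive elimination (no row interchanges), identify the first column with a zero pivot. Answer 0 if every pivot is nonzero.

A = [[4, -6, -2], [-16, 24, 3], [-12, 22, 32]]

first zero-pivot column = 2

Naive forward elimination:
R2 <- R2 - (-4)*R1:  [  0   0  -5 ]
R3 <- R3 - (-3)*R1:  [  0   4  26 ]
Matrix at this point:
[ 4  -6  -2 ]
[ 0   0  -5 ]
[ 0   4  26 ]
Pivot entry (2,2) is zero but row 3 has 4 in column 2 -> naive elimination stops; a row interchange (e.g. R2 <-> R3) would be required here.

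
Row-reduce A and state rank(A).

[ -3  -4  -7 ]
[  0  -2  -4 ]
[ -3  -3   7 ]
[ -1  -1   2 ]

Row reduction:
R3 <- R3 - (1)*R1:  [  0   1  14 ]
R4 <- R4 - (1/3)*R1:  [    0   1/3  13/3 ]
R3 <- R3 - (-1/2)*R2:  [  0   0  12 ]
R4 <- R4 - (-1/6)*R2:  [    0     0  11/3 ]
R4 <- R4 - (11/36)*R3:  [ 0  0  0 ]
Row echelon form:
[ -3  -4  -7 ]
[  0  -2  -4 ]
[  0   0  12 ]
[  0   0   0 ]
Nonzero rows / pivot columns: 3

rank(A) = 3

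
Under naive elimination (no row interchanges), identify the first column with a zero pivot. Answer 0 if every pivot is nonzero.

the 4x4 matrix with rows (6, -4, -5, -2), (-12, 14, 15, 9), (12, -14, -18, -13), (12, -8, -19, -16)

first zero-pivot column = 4

Naive forward elimination:
R2 <- R2 - (-2)*R1:  [ 0  6  5  5 ]
R3 <- R3 - (2)*R1:  [  0  -6  -8  -9 ]
R4 <- R4 - (2)*R1:  [   0    0   -9  -12 ]
R3 <- R3 - (-1)*R2:  [  0   0  -3  -4 ]
R4 <- R4 - (3)*R3:  [ 0  0  0  0 ]
Matrix at this point:
[ 6  -4  -5  -2 ]
[ 0   6   5   5 ]
[ 0   0  -3  -4 ]
[ 0   0   0   0 ]
Pivot entry (4,4) in the last row is zero and there are no rows below to swap with -> zero pivot in column 4 (A is singular).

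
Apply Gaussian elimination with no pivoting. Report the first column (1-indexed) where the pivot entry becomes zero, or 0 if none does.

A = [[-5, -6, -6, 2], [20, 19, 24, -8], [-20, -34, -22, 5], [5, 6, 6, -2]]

Naive forward elimination:
R2 <- R2 - (-4)*R1:  [  0  -5   0   0 ]
R3 <- R3 - (4)*R1:  [   0  -10    2   -3 ]
R4 <- R4 - (-1)*R1:  [ 0  0  0  0 ]
R3 <- R3 - (2)*R2:  [  0   0   2  -3 ]
Matrix at this point:
[ -5  -6  -6   2 ]
[  0  -5   0   0 ]
[  0   0   2  -3 ]
[  0   0   0   0 ]
Pivot entry (4,4) in the last row is zero and there are no rows below to swap with -> zero pivot in column 4 (A is singular).

first zero-pivot column = 4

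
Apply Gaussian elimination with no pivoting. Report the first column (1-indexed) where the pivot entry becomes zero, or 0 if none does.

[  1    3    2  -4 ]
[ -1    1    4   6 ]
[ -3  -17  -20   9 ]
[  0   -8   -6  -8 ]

Naive forward elimination:
R2 <- R2 - (-1)*R1:  [ 0  4  6  2 ]
R3 <- R3 - (-3)*R1:  [   0   -8  -14   -3 ]
R3 <- R3 - (-2)*R2:  [  0   0  -2   1 ]
R4 <- R4 - (-2)*R2:  [  0   0   6  -4 ]
R4 <- R4 - (-3)*R3:  [  0   0   0  -1 ]
All pivots nonzero; naive elimination completes without hitting a zero pivot.

first zero-pivot column = 0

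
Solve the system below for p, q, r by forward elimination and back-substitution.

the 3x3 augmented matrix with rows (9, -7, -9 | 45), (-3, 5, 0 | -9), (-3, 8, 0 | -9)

(3, 0, -2)

Forward elimination on [A|b]:
R2 <- R2 - (-1/3)*R1:  [   0  8/3   -3    6 ]
R3 <- R3 - (-1/3)*R1:  [    0  17/3    -3     6 ]
R3 <- R3 - (17/8)*R2:  [     0      0   27/8  -27/4 ]
Row echelon form:
[ 9   -7    -9  |     45 ]
[ 0  8/3    -3  |      6 ]
[ 0    0  27/8  |  -27/4 ]
Back-substitution:
r = (-27/4) / (27/8) = -2
q = (6 - (-3)*(-2)) / (8/3) = 0
p = (45 - (-7)*(0) - (-9)*(-2)) / 9 = 3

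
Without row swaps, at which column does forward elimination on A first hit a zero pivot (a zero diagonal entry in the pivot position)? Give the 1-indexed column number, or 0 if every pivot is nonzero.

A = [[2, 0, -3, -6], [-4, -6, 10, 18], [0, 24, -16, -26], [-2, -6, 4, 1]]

Naive forward elimination:
R2 <- R2 - (-2)*R1:  [  0  -6   4   6 ]
R4 <- R4 - (-1)*R1:  [  0  -6   1  -5 ]
R3 <- R3 - (-4)*R2:  [  0   0   0  -2 ]
R4 <- R4 - (1)*R2:  [   0    0   -3  -11 ]
Matrix at this point:
[ 2   0  -3   -6 ]
[ 0  -6   4    6 ]
[ 0   0   0   -2 ]
[ 0   0  -3  -11 ]
Pivot entry (3,3) is zero but row 4 has -3 in column 3 -> naive elimination stops; a row interchange (e.g. R3 <-> R4) would be required here.

first zero-pivot column = 3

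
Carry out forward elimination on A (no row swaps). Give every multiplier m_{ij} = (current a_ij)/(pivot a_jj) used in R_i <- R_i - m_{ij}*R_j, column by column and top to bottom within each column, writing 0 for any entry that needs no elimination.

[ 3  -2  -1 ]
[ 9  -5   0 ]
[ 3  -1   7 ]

multipliers: 3, 1, 1

Forward elimination:
R2 <- R2 - (3)*R1:  [ 0  1  3 ]
R3 <- R3 - (1)*R1:  [ 0  1  8 ]
R3 <- R3 - (1)*R2:  [ 0  0  5 ]
Multipliers (in order of application): m_{21} = 3, m_{31} = 1, m_{32} = 1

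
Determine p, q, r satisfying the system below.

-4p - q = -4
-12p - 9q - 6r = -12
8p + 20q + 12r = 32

Forward elimination on [A|b]:
R2 <- R2 - (3)*R1:  [  0  -6  -6   0 ]
R3 <- R3 - (-2)*R1:  [  0  18  12  24 ]
R3 <- R3 - (-3)*R2:  [  0   0  -6  24 ]
Row echelon form:
[ -4  -1   0  |  -4 ]
[  0  -6  -6  |   0 ]
[  0   0  -6  |  24 ]
Back-substitution:
r = (24) / -6 = -4
q = (0 - (-6)*(-4)) / -6 = 4
p = (-4 - (-1)*(4)) / -4 = 0

(0, 4, -4)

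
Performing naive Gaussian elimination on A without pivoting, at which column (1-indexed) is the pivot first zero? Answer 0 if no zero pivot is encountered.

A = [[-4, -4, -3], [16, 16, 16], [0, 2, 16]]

first zero-pivot column = 2

Naive forward elimination:
R2 <- R2 - (-4)*R1:  [ 0  0  4 ]
Matrix at this point:
[ -4  -4  -3 ]
[  0   0   4 ]
[  0   2  16 ]
Pivot entry (2,2) is zero but row 3 has 2 in column 2 -> naive elimination stops; a row interchange (e.g. R2 <-> R3) would be required here.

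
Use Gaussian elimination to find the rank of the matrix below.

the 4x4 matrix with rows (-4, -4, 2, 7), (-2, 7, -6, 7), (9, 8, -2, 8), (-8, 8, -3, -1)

rank(A) = 4

Row reduction:
R2 <- R2 - (1/2)*R1:  [   0    9   -7  7/2 ]
R3 <- R3 - (-9/4)*R1:  [    0    -1   5/2  95/4 ]
R4 <- R4 - (2)*R1:  [   0   16   -7  -15 ]
R3 <- R3 - (-1/9)*R2:  [      0       0   31/18  869/36 ]
R4 <- R4 - (16/9)*R2:  [      0       0    49/9  -191/9 ]
R4 <- R4 - (98/31)*R3:  [        0         0         0  -6047/62 ]
Row echelon form:
[ -4  -4      2         7 ]
[  0   9     -7       7/2 ]
[  0   0  31/18    869/36 ]
[  0   0      0  -6047/62 ]
Nonzero rows / pivot columns: 4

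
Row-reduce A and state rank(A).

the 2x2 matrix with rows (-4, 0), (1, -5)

Row reduction:
R2 <- R2 - (-1/4)*R1:  [  0  -5 ]
Row echelon form:
[ -4   0 ]
[  0  -5 ]
Nonzero rows / pivot columns: 2

rank(A) = 2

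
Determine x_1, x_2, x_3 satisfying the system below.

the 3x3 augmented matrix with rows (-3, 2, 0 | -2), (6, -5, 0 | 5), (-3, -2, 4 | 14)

Forward elimination on [A|b]:
R2 <- R2 - (-2)*R1:  [  0  -1   0   1 ]
R3 <- R3 - (1)*R1:  [  0  -4   4  16 ]
R3 <- R3 - (4)*R2:  [  0   0   4  12 ]
Row echelon form:
[ -3   2  0  |  -2 ]
[  0  -1  0  |   1 ]
[  0   0  4  |  12 ]
Back-substitution:
x_3 = (12) / 4 = 3
x_2 = (1) / -1 = -1
x_1 = (-2 - (2)*(-1)) / -3 = 0

(0, -1, 3)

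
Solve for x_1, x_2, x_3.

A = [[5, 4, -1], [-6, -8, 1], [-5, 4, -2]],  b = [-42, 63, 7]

(-5, -4, 1)

Forward elimination on [A|b]:
R2 <- R2 - (-6/5)*R1:  [     0  -16/5   -1/5   63/5 ]
R3 <- R3 - (-1)*R1:  [   0    8   -3  -35 ]
R3 <- R3 - (-5/2)*R2:  [    0     0  -7/2  -7/2 ]
Row echelon form:
[ 5      4    -1  |   -42 ]
[ 0  -16/5  -1/5  |  63/5 ]
[ 0      0  -7/2  |  -7/2 ]
Back-substitution:
x_3 = (-7/2) / (-7/2) = 1
x_2 = (63/5 - (-1/5)*(1)) / (-16/5) = -4
x_1 = (-42 - (4)*(-4) - (-1)*(1)) / 5 = -5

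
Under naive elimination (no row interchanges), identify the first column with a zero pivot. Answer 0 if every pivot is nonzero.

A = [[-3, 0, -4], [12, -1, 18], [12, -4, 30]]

first zero-pivot column = 0

Naive forward elimination:
R2 <- R2 - (-4)*R1:  [  0  -1   2 ]
R3 <- R3 - (-4)*R1:  [  0  -4  14 ]
R3 <- R3 - (4)*R2:  [ 0  0  6 ]
All pivots nonzero; naive elimination completes without hitting a zero pivot.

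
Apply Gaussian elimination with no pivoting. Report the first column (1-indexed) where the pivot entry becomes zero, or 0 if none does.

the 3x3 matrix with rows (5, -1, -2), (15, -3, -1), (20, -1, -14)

first zero-pivot column = 2

Naive forward elimination:
R2 <- R2 - (3)*R1:  [ 0  0  5 ]
R3 <- R3 - (4)*R1:  [  0   3  -6 ]
Matrix at this point:
[ 5  -1  -2 ]
[ 0   0   5 ]
[ 0   3  -6 ]
Pivot entry (2,2) is zero but row 3 has 3 in column 2 -> naive elimination stops; a row interchange (e.g. R2 <-> R3) would be required here.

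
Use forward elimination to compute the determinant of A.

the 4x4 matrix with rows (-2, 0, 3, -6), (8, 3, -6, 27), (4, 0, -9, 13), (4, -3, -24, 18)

det(A) = 90

Forward elimination:
R2 <- R2 - (-4)*R1:  [ 0  3  6  3 ]
R3 <- R3 - (-2)*R1:  [  0   0  -3   1 ]
R4 <- R4 - (-2)*R1:  [   0   -3  -18    6 ]
R4 <- R4 - (-1)*R2:  [   0    0  -12    9 ]
R4 <- R4 - (4)*R3:  [ 0  0  0  5 ]
Upper-triangular form:
[ -2  0   3  -6 ]
[  0  3   6   3 ]
[  0  0  -3   1 ]
[  0  0   0   5 ]
det(A) = (-1)^0 * (-2) * (3) * (-3) * (5) = 90  (0 row swaps -> sign +1)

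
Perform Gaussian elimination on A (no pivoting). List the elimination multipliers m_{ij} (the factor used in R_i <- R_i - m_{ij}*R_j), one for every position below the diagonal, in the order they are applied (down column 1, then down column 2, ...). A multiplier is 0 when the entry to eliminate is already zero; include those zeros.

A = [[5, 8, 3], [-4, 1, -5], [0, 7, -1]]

multipliers: -4/5, 0, 35/37

Forward elimination:
R2 <- R2 - (-4/5)*R1:  [     0   37/5  -13/5 ]
R3: entry in column 1 is already 0 -> m_{31} = 0 (no row operation needed)
R3 <- R3 - (35/37)*R2:  [     0      0  54/37 ]
Multipliers (in order of application): m_{21} = -4/5, m_{31} = 0, m_{32} = 35/37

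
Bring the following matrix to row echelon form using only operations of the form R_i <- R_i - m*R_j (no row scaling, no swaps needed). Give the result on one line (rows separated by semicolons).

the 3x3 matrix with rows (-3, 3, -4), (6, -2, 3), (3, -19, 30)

Forward elimination:
R2 <- R2 - (-2)*R1:  [  0   4  -5 ]
R3 <- R3 - (-1)*R1:  [   0  -16   26 ]
R3 <- R3 - (-4)*R2:  [ 0  0  6 ]
Row echelon form:
[ -3  3  -4 ]
[  0  4  -5 ]
[  0  0   6 ]

REF = [-3 3 -4; 0 4 -5; 0 0 6]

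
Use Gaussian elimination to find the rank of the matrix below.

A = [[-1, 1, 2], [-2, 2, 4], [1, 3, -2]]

Row reduction:
R2 <- R2 - (2)*R1:  [ 0  0  0 ]
R3 <- R3 - (-1)*R1:  [ 0  4  0 ]
R2 <-> R3   (pivot in column 2 was zero)
[ -1  1  2 ]
[  0  4  0 ]
[  0  0  0 ]
Row echelon form:
[ -1  1  2 ]
[  0  4  0 ]
[  0  0  0 ]
Nonzero rows / pivot columns: 2

rank(A) = 2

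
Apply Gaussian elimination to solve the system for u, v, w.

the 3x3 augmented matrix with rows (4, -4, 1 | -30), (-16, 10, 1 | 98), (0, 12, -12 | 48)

Forward elimination on [A|b]:
R2 <- R2 - (-4)*R1:  [   0   -6    5  -22 ]
R3 <- R3 - (-2)*R2:  [  0   0  -2   4 ]
Row echelon form:
[ 4  -4   1  |  -30 ]
[ 0  -6   5  |  -22 ]
[ 0   0  -2  |    4 ]
Back-substitution:
w = (4) / -2 = -2
v = (-22 - (5)*(-2)) / -6 = 2
u = (-30 - (-4)*(2) - (1)*(-2)) / 4 = -5

(-5, 2, -2)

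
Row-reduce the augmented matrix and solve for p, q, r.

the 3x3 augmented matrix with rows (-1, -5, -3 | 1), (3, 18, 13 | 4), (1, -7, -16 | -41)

Forward elimination on [A|b]:
R2 <- R2 - (-3)*R1:  [ 0  3  4  7 ]
R3 <- R3 - (-1)*R1:  [   0  -12  -19  -40 ]
R3 <- R3 - (-4)*R2:  [   0    0   -3  -12 ]
Row echelon form:
[ -1  -5  -3  |    1 ]
[  0   3   4  |    7 ]
[  0   0  -3  |  -12 ]
Back-substitution:
r = (-12) / -3 = 4
q = (7 - (4)*(4)) / 3 = -3
p = (1 - (-5)*(-3) - (-3)*(4)) / -1 = 2

(2, -3, 4)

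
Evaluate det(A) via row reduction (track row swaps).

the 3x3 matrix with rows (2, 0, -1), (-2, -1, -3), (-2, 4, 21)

det(A) = -8

Forward elimination:
R2 <- R2 - (-1)*R1:  [  0  -1  -4 ]
R3 <- R3 - (-1)*R1:  [  0   4  20 ]
R3 <- R3 - (-4)*R2:  [ 0  0  4 ]
Upper-triangular form:
[ 2   0  -1 ]
[ 0  -1  -4 ]
[ 0   0   4 ]
det(A) = (-1)^0 * (2) * (-1) * (4) = -8  (0 row swaps -> sign +1)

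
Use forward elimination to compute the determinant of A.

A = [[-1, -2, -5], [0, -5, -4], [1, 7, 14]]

Forward elimination:
R3 <- R3 - (-1)*R1:  [ 0  5  9 ]
R3 <- R3 - (-1)*R2:  [ 0  0  5 ]
Upper-triangular form:
[ -1  -2  -5 ]
[  0  -5  -4 ]
[  0   0   5 ]
det(A) = (-1)^0 * (-1) * (-5) * (5) = 25  (0 row swaps -> sign +1)

det(A) = 25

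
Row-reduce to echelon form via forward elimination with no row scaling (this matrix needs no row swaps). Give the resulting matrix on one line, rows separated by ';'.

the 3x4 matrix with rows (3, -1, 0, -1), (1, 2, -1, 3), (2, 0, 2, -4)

REF = [3 -1 0 -1; 0 7/3 -1 10/3; 0 0 16/7 -30/7]

Forward elimination:
R2 <- R2 - (1/3)*R1:  [    0   7/3    -1  10/3 ]
R3 <- R3 - (2/3)*R1:  [     0    2/3      2  -10/3 ]
R3 <- R3 - (2/7)*R2:  [     0      0   16/7  -30/7 ]
Row echelon form:
[ 3   -1     0     -1 ]
[ 0  7/3    -1   10/3 ]
[ 0    0  16/7  -30/7 ]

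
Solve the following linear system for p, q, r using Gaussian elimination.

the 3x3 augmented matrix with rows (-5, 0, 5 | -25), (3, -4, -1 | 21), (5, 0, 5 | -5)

(2, -3, -3)

Forward elimination on [A|b]:
R2 <- R2 - (-3/5)*R1:  [  0  -4   2   6 ]
R3 <- R3 - (-1)*R1:  [   0    0   10  -30 ]
Row echelon form:
[ -5   0   5  |  -25 ]
[  0  -4   2  |    6 ]
[  0   0  10  |  -30 ]
Back-substitution:
r = (-30) / 10 = -3
q = (6 - (2)*(-3)) / -4 = -3
p = (-25 - (5)*(-3)) / -5 = 2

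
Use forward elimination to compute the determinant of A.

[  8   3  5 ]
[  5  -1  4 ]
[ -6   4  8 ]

det(A) = -314

Forward elimination:
R2 <- R2 - (5/8)*R1:  [     0  -23/8    7/8 ]
R3 <- R3 - (-3/4)*R1:  [    0  25/4  47/4 ]
R3 <- R3 - (-50/23)*R2:  [      0       0  314/23 ]
Upper-triangular form:
[ 8      3       5 ]
[ 0  -23/8     7/8 ]
[ 0      0  314/23 ]
det(A) = (-1)^0 * (8) * (-23/8) * (314/23) = -314  (0 row swaps -> sign +1)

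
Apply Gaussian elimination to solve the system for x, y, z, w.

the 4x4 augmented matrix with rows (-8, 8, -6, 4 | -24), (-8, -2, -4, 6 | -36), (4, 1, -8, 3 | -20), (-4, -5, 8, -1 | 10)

Forward elimination on [A|b]:
R2 <- R2 - (1)*R1:  [   0  -10    2    2  -12 ]
R3 <- R3 - (-1/2)*R1:  [   0    5  -11    5  -32 ]
R4 <- R4 - (1/2)*R1:  [  0  -9  11  -3  22 ]
R3 <- R3 - (-1/2)*R2:  [   0    0  -10    6  -38 ]
R4 <- R4 - (9/10)*R2:  [     0      0   46/5  -24/5  164/5 ]
R4 <- R4 - (-23/25)*R3:  [      0       0       0   18/25  -54/25 ]
Row echelon form:
[ -8    8   -6      4  |     -24 ]
[  0  -10    2      2  |     -12 ]
[  0    0  -10      6  |     -38 ]
[  0    0    0  18/25  |  -54/25 ]
Back-substitution:
w = (-54/25) / (18/25) = -3
z = (-38 - (6)*(-3)) / -10 = 2
y = (-12 - (2)*(2) - (2)*(-3)) / -10 = 1
x = (-24 - (8)*(1) - (-6)*(2) - (4)*(-3)) / -8 = 1

(1, 1, 2, -3)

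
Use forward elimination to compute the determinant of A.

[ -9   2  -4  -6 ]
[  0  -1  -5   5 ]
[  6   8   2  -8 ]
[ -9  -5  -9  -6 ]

det(A) = 5550

Forward elimination:
R3 <- R3 - (-2/3)*R1:  [    0  28/3  -2/3   -12 ]
R4 <- R4 - (1)*R1:  [  0  -7  -5   0 ]
R3 <- R3 - (-28/3)*R2:  [      0       0  -142/3   104/3 ]
R4 <- R4 - (7)*R2:  [   0    0   30  -35 ]
R4 <- R4 - (-45/71)*R3:  [       0        0        0  -925/71 ]
Upper-triangular form:
[ -9   2      -4       -6 ]
[  0  -1      -5        5 ]
[  0   0  -142/3    104/3 ]
[  0   0       0  -925/71 ]
det(A) = (-1)^0 * (-9) * (-1) * (-142/3) * (-925/71) = 5550  (0 row swaps -> sign +1)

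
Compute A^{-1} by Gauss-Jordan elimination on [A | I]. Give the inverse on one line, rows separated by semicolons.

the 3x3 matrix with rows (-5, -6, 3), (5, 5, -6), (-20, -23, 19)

inverse = [-43/20 9/4 21/20; 5/4 -7/4 -3/4; -3/4 1/4 1/4]

Gauss-Jordan on [A | I]:
R1 <- (1/-5)*R1:  [    1   6/5  -3/5  |  -1/5     0     0 ]
R2 <- R2 - (5)*R1:  [  0  -1  -3  |   1   1   0 ]
R3 <- R3 - (-20)*R1:  [  0   1   7  |  -4   0   1 ]
R2 <- (1/-1)*R2:  [  0   1   3  |  -1  -1   0 ]
R1 <- R1 - (6/5)*R2:  [     1      0  -21/5  |      1    6/5      0 ]
R3 <- R3 - (1)*R2:  [  0   0   4  |  -3   1   1 ]
R3 <- (1/4)*R3:  [    0     0     1  |  -3/4   1/4   1/4 ]
R1 <- R1 - (-21/5)*R3:  [      1       0       0  |  -43/20     9/4   21/20 ]
R2 <- R2 - (3)*R3:  [    0     1     0  |   5/4  -7/4  -3/4 ]
Right block of [I | A^{-1}] is the inverse:
[ -43/20   9/4  21/20 ]
[    5/4  -7/4   -3/4 ]
[   -3/4   1/4    1/4 ]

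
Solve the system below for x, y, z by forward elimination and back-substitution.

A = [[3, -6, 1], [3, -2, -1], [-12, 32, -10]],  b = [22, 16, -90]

(1, -4, -5)

Forward elimination on [A|b]:
R2 <- R2 - (1)*R1:  [  0   4  -2  -6 ]
R3 <- R3 - (-4)*R1:  [  0   8  -6  -2 ]
R3 <- R3 - (2)*R2:  [  0   0  -2  10 ]
Row echelon form:
[ 3  -6   1  |  22 ]
[ 0   4  -2  |  -6 ]
[ 0   0  -2  |  10 ]
Back-substitution:
z = (10) / -2 = -5
y = (-6 - (-2)*(-5)) / 4 = -4
x = (22 - (-6)*(-4) - (1)*(-5)) / 3 = 1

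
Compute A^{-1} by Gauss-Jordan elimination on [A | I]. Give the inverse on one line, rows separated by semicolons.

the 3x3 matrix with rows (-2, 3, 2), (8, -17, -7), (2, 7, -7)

inverse = [-28/5 -7/6 -13/30; -7/5 -1/3 -1/15; -3 -2/3 -1/3]

Gauss-Jordan on [A | I]:
R1 <- (1/-2)*R1:  [    1  -3/2    -1  |  -1/2     0     0 ]
R2 <- R2 - (8)*R1:  [  0  -5   1  |   4   1   0 ]
R3 <- R3 - (2)*R1:  [  0  10  -5  |   1   0   1 ]
R2 <- (1/-5)*R2:  [    0     1  -1/5  |  -4/5  -1/5     0 ]
R1 <- R1 - (-3/2)*R2:  [      1       0  -13/10  |  -17/10   -3/10       0 ]
R3 <- R3 - (10)*R2:  [  0   0  -3  |   9   2   1 ]
R3 <- (1/-3)*R3:  [    0     0     1  |    -3  -2/3  -1/3 ]
R1 <- R1 - (-13/10)*R3:  [      1       0       0  |   -28/5    -7/6  -13/30 ]
R2 <- R2 - (-1/5)*R3:  [     0      1      0  |   -7/5   -1/3  -1/15 ]
Right block of [I | A^{-1}] is the inverse:
[ -28/5  -7/6  -13/30 ]
[  -7/5  -1/3   -1/15 ]
[    -3  -2/3    -1/3 ]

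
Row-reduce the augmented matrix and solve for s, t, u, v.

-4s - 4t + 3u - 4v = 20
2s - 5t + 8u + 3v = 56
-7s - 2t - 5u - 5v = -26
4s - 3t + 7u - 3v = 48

(2, -4, 4, 0)

Forward elimination on [A|b]:
R2 <- R2 - (-1/2)*R1:  [    0    -7  19/2     1    66 ]
R3 <- R3 - (7/4)*R1:  [     0      5  -41/4      2    -61 ]
R4 <- R4 - (-1)*R1:  [  0  -7  10  -7  68 ]
R3 <- R3 - (-5/7)*R2:  [      0       0  -97/28    19/7   -97/7 ]
R4 <- R4 - (1)*R2:  [   0    0  1/2   -8    2 ]
R4 <- R4 - (-14/97)*R3:  [       0        0        0  -738/97        0 ]
Row echelon form:
[ -4  -4       3       -4  |     20 ]
[  0  -7    19/2        1  |     66 ]
[  0   0  -97/28     19/7  |  -97/7 ]
[  0   0       0  -738/97  |      0 ]
Back-substitution:
v = (0) / (-738/97) = 0
u = (-97/7 - (19/7)*(0)) / (-97/28) = 4
t = (66 - (19/2)*(4) - (1)*(0)) / -7 = -4
s = (20 - (-4)*(-4) - (3)*(4) - (-4)*(0)) / -4 = 2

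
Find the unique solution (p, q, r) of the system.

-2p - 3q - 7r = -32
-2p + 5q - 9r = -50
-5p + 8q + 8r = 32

(0, -1, 5)

Forward elimination on [A|b]:
R2 <- R2 - (1)*R1:  [   0    8   -2  -18 ]
R3 <- R3 - (5/2)*R1:  [    0  31/2  51/2   112 ]
R3 <- R3 - (31/16)*R2:  [      0       0   235/8  1175/8 ]
Row echelon form:
[ -2  -3     -7  |     -32 ]
[  0   8     -2  |     -18 ]
[  0   0  235/8  |  1175/8 ]
Back-substitution:
r = (1175/8) / (235/8) = 5
q = (-18 - (-2)*(5)) / 8 = -1
p = (-32 - (-3)*(-1) - (-7)*(5)) / -2 = 0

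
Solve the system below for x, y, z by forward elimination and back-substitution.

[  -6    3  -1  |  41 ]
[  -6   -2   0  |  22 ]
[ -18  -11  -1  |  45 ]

(-5, 4, 1)

Forward elimination on [A|b]:
R2 <- R2 - (1)*R1:  [   0   -5    1  -19 ]
R3 <- R3 - (3)*R1:  [   0  -20    2  -78 ]
R3 <- R3 - (4)*R2:  [  0   0  -2  -2 ]
Row echelon form:
[ -6   3  -1  |   41 ]
[  0  -5   1  |  -19 ]
[  0   0  -2  |   -2 ]
Back-substitution:
z = (-2) / -2 = 1
y = (-19 - (1)*(1)) / -5 = 4
x = (41 - (3)*(4) - (-1)*(1)) / -6 = -5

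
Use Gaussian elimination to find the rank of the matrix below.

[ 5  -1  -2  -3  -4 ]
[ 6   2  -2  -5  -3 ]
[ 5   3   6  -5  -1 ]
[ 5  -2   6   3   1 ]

rank(A) = 4

Row reduction:
R2 <- R2 - (6/5)*R1:  [    0  16/5   2/5  -7/5   9/5 ]
R3 <- R3 - (1)*R1:  [  0   4   8  -2   3 ]
R4 <- R4 - (1)*R1:  [  0  -1   8   6   5 ]
R3 <- R3 - (5/4)*R2:  [    0     0  15/2  -1/4   3/4 ]
R4 <- R4 - (-5/16)*R2:  [     0      0   65/8  89/16  89/16 ]
R4 <- R4 - (13/12)*R3:  [    0     0     0  35/6  19/4 ]
Row echelon form:
[ 5    -1    -2    -3    -4 ]
[ 0  16/5   2/5  -7/5   9/5 ]
[ 0     0  15/2  -1/4   3/4 ]
[ 0     0     0  35/6  19/4 ]
Nonzero rows / pivot columns: 4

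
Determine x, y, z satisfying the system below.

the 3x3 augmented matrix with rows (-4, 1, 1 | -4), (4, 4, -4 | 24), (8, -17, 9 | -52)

(2, 4, 0)

Forward elimination on [A|b]:
R2 <- R2 - (-1)*R1:  [  0   5  -3  20 ]
R3 <- R3 - (-2)*R1:  [   0  -15   11  -60 ]
R3 <- R3 - (-3)*R2:  [ 0  0  2  0 ]
Row echelon form:
[ -4  1   1  |  -4 ]
[  0  5  -3  |  20 ]
[  0  0   2  |   0 ]
Back-substitution:
z = (0) / 2 = 0
y = (20 - (-3)*(0)) / 5 = 4
x = (-4 - (1)*(4) - (1)*(0)) / -4 = 2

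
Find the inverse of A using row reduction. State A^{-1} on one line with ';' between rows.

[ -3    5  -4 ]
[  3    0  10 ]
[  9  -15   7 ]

inverse = [2 1/3 2/3; 23/25 1/5 6/25; -3/5 0 -1/5]

Gauss-Jordan on [A | I]:
R1 <- (1/-3)*R1:  [    1  -5/3   4/3  |  -1/3     0     0 ]
R2 <- R2 - (3)*R1:  [ 0  5  6  |  1  1  0 ]
R3 <- R3 - (9)*R1:  [  0   0  -5  |   3   0   1 ]
R2 <- (1/5)*R2:  [   0    1  6/5  |  1/5  1/5    0 ]
R1 <- R1 - (-5/3)*R2:  [    1     0  10/3  |     0   1/3     0 ]
R3 <- (1/-5)*R3:  [    0     0     1  |  -3/5     0  -1/5 ]
R1 <- R1 - (10/3)*R3:  [   1    0    0  |    2  1/3  2/3 ]
R2 <- R2 - (6/5)*R3:  [     0      1      0  |  23/25    1/5   6/25 ]
Right block of [I | A^{-1}] is the inverse:
[     2  1/3   2/3 ]
[ 23/25  1/5  6/25 ]
[  -3/5    0  -1/5 ]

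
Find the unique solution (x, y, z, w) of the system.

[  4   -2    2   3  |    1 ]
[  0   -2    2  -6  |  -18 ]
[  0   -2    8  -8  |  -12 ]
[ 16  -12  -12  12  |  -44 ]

(-2, 2, 2, 3)

Forward elimination on [A|b]:
R4 <- R4 - (4)*R1:  [   0   -4  -20    0  -48 ]
R3 <- R3 - (1)*R2:  [  0   0   6  -2   6 ]
R4 <- R4 - (2)*R2:  [   0    0  -24   12  -12 ]
R4 <- R4 - (-4)*R3:  [  0   0   0   4  12 ]
Row echelon form:
[ 4  -2  2   3  |    1 ]
[ 0  -2  2  -6  |  -18 ]
[ 0   0  6  -2  |    6 ]
[ 0   0  0   4  |   12 ]
Back-substitution:
w = (12) / 4 = 3
z = (6 - (-2)*(3)) / 6 = 2
y = (-18 - (2)*(2) - (-6)*(3)) / -2 = 2
x = (1 - (-2)*(2) - (2)*(2) - (3)*(3)) / 4 = -2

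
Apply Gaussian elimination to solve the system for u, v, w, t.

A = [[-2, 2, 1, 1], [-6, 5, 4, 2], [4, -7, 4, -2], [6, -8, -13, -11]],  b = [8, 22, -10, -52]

(-4, -2, 0, 4)

Forward elimination on [A|b]:
R2 <- R2 - (3)*R1:  [  0  -1   1  -1  -2 ]
R3 <- R3 - (-2)*R1:  [  0  -3   6   0   6 ]
R4 <- R4 - (-3)*R1:  [   0   -2  -10   -8  -28 ]
R3 <- R3 - (3)*R2:  [  0   0   3   3  12 ]
R4 <- R4 - (2)*R2:  [   0    0  -12   -6  -24 ]
R4 <- R4 - (-4)*R3:  [  0   0   0   6  24 ]
Row echelon form:
[ -2   2  1   1  |   8 ]
[  0  -1  1  -1  |  -2 ]
[  0   0  3   3  |  12 ]
[  0   0  0   6  |  24 ]
Back-substitution:
t = (24) / 6 = 4
w = (12 - (3)*(4)) / 3 = 0
v = (-2 - (1)*(0) - (-1)*(4)) / -1 = -2
u = (8 - (2)*(-2) - (1)*(0) - (1)*(4)) / -2 = -4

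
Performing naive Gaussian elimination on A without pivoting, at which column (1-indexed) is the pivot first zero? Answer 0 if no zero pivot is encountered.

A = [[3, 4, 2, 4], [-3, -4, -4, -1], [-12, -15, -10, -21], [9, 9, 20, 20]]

first zero-pivot column = 2

Naive forward elimination:
R2 <- R2 - (-1)*R1:  [  0   0  -2   3 ]
R3 <- R3 - (-4)*R1:  [  0   1  -2  -5 ]
R4 <- R4 - (3)*R1:  [  0  -3  14   8 ]
Matrix at this point:
[ 3   4   2   4 ]
[ 0   0  -2   3 ]
[ 0   1  -2  -5 ]
[ 0  -3  14   8 ]
Pivot entry (2,2) is zero but row 3 has 1 in column 2 -> naive elimination stops; a row interchange (e.g. R2 <-> R3) would be required here.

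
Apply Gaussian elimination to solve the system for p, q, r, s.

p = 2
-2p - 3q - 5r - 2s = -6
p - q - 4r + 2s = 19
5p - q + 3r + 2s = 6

(2, 3, -3, 4)

Forward elimination on [A|b]:
R2 <- R2 - (-2)*R1:  [  0  -3  -5  -2  -2 ]
R3 <- R3 - (1)*R1:  [  0  -1  -4   2  17 ]
R4 <- R4 - (5)*R1:  [  0  -1   3   2  -4 ]
R3 <- R3 - (1/3)*R2:  [    0     0  -7/3   8/3  53/3 ]
R4 <- R4 - (1/3)*R2:  [     0      0   14/3    8/3  -10/3 ]
R4 <- R4 - (-2)*R3:  [  0   0   0   8  32 ]
Row echelon form:
[ 1   0     0    0  |     2 ]
[ 0  -3    -5   -2  |    -2 ]
[ 0   0  -7/3  8/3  |  53/3 ]
[ 0   0     0    8  |    32 ]
Back-substitution:
s = (32) / 8 = 4
r = (53/3 - (8/3)*(4)) / (-7/3) = -3
q = (-2 - (-5)*(-3) - (-2)*(4)) / -3 = 3
p = (2) / 1 = 2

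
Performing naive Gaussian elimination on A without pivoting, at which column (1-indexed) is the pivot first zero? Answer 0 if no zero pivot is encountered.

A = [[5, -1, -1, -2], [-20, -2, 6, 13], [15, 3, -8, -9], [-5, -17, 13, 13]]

first zero-pivot column = 4

Naive forward elimination:
R2 <- R2 - (-4)*R1:  [  0  -6   2   5 ]
R3 <- R3 - (3)*R1:  [  0   6  -5  -3 ]
R4 <- R4 - (-1)*R1:  [   0  -18   12   11 ]
R3 <- R3 - (-1)*R2:  [  0   0  -3   2 ]
R4 <- R4 - (3)*R2:  [  0   0   6  -4 ]
R4 <- R4 - (-2)*R3:  [ 0  0  0  0 ]
Matrix at this point:
[ 5  -1  -1  -2 ]
[ 0  -6   2   5 ]
[ 0   0  -3   2 ]
[ 0   0   0   0 ]
Pivot entry (4,4) in the last row is zero and there are no rows below to swap with -> zero pivot in column 4 (A is singular).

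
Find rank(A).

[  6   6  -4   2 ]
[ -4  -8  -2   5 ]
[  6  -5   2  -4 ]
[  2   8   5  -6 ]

rank(A) = 4

Row reduction:
R2 <- R2 - (-2/3)*R1:  [     0     -4  -14/3   19/3 ]
R3 <- R3 - (1)*R1:  [   0  -11    6   -6 ]
R4 <- R4 - (1/3)*R1:  [     0      6   19/3  -20/3 ]
R3 <- R3 - (11/4)*R2:  [       0        0    113/6  -281/12 ]
R4 <- R4 - (-3/2)*R2:  [    0     0  -2/3  17/6 ]
R4 <- R4 - (-4/113)*R3:  [       0        0        0  453/226 ]
Row echelon form:
[ 6   6     -4        2 ]
[ 0  -4  -14/3     19/3 ]
[ 0   0  113/6  -281/12 ]
[ 0   0      0  453/226 ]
Nonzero rows / pivot columns: 4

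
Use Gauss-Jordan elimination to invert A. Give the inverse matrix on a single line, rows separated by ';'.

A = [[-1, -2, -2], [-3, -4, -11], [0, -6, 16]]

inverse = [65 -22 -7; -24 8 5/2; -9 3 1]

Gauss-Jordan on [A | I]:
R1 <- (1/-1)*R1:  [  1   2   2  |  -1   0   0 ]
R2 <- R2 - (-3)*R1:  [  0   2  -5  |  -3   1   0 ]
R2 <- (1/2)*R2:  [    0     1  -5/2  |  -3/2   1/2     0 ]
R1 <- R1 - (2)*R2:  [  1   0   7  |   2  -1   0 ]
R3 <- R3 - (-6)*R2:  [  0   0   1  |  -9   3   1 ]
R1 <- R1 - (7)*R3:  [   1    0    0  |   65  -22   -7 ]
R2 <- R2 - (-5/2)*R3:  [   0    1    0  |  -24    8  5/2 ]
Right block of [I | A^{-1}] is the inverse:
[  65  -22   -7 ]
[ -24    8  5/2 ]
[  -9    3    1 ]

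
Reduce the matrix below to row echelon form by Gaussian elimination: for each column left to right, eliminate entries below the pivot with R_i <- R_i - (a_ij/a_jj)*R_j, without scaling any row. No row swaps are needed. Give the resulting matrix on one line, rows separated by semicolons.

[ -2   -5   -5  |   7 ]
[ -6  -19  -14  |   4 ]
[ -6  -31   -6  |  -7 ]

Forward elimination:
R2 <- R2 - (3)*R1:  [   0   -4    1  -17 ]
R3 <- R3 - (3)*R1:  [   0  -16    9  -28 ]
R3 <- R3 - (4)*R2:  [  0   0   5  40 ]
Row echelon form:
[ -2  -5  -5  |    7 ]
[  0  -4   1  |  -17 ]
[  0   0   5  |   40 ]

REF = [-2 -5 -5 7; 0 -4 1 -17; 0 0 5 40]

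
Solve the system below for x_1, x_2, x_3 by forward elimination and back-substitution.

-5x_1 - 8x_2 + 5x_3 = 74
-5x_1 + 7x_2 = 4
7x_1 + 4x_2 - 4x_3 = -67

(-5, -3, 5)

Forward elimination on [A|b]:
R2 <- R2 - (1)*R1:  [   0   15   -5  -70 ]
R3 <- R3 - (-7/5)*R1:  [     0  -36/5      3  183/5 ]
R3 <- R3 - (-12/25)*R2:  [   0    0  3/5    3 ]
Row echelon form:
[ -5  -8    5  |   74 ]
[  0  15   -5  |  -70 ]
[  0   0  3/5  |    3 ]
Back-substitution:
x_3 = (3) / (3/5) = 5
x_2 = (-70 - (-5)*(5)) / 15 = -3
x_1 = (74 - (-8)*(-3) - (5)*(5)) / -5 = -5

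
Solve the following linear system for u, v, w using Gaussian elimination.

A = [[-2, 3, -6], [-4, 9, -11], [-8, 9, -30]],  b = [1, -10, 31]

Forward elimination on [A|b]:
R2 <- R2 - (2)*R1:  [   0    3    1  -12 ]
R3 <- R3 - (4)*R1:  [  0  -3  -6  27 ]
R3 <- R3 - (-1)*R2:  [  0   0  -5  15 ]
Row echelon form:
[ -2  3  -6  |    1 ]
[  0  3   1  |  -12 ]
[  0  0  -5  |   15 ]
Back-substitution:
w = (15) / -5 = -3
v = (-12 - (1)*(-3)) / 3 = -3
u = (1 - (3)*(-3) - (-6)*(-3)) / -2 = 4

(4, -3, -3)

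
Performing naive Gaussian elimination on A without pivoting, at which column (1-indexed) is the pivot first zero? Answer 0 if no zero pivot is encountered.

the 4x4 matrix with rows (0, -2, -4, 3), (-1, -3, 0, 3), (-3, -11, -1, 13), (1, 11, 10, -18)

first zero-pivot column = 1

Naive forward elimination:
Pivot entry (1,1) is zero but row 2 has -1 in column 1 -> naive elimination stops; a row interchange (e.g. R1 <-> R2) would be required here.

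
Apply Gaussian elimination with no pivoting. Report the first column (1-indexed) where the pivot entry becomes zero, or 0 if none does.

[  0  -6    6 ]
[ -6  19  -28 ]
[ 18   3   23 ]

Naive forward elimination:
Pivot entry (1,1) is zero but row 2 has -6 in column 1 -> naive elimination stops; a row interchange (e.g. R1 <-> R2) would be required here.

first zero-pivot column = 1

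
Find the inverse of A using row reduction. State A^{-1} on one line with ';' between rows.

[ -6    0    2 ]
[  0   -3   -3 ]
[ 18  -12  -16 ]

Gauss-Jordan on [A | I]:
R1 <- (1/-6)*R1:  [    1     0  -1/3  |  -1/6     0     0 ]
R3 <- R3 - (18)*R1:  [   0  -12  -10  |    3    0    1 ]
R2 <- (1/-3)*R2:  [    0     1     1  |     0  -1/3     0 ]
R3 <- R3 - (-12)*R2:  [  0   0   2  |   3  -4   1 ]
R3 <- (1/2)*R3:  [   0    0    1  |  3/2   -2  1/2 ]
R1 <- R1 - (-1/3)*R3:  [    1     0     0  |   1/3  -2/3   1/6 ]
R2 <- R2 - (1)*R3:  [    0     1     0  |  -3/2   5/3  -1/2 ]
Right block of [I | A^{-1}] is the inverse:
[  1/3  -2/3   1/6 ]
[ -3/2   5/3  -1/2 ]
[  3/2    -2   1/2 ]

inverse = [1/3 -2/3 1/6; -3/2 5/3 -1/2; 3/2 -2 1/2]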